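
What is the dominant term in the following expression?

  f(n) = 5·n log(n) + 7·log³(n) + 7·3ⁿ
7·3ⁿ

Looking at each term:
  - 5·n log(n) is O(n log n)
  - 7·log³(n) is O(log³ n)
  - 7·3ⁿ is O(3ⁿ)

The term 7·3ⁿ (O(3ⁿ)) grows fastest and dominates all others.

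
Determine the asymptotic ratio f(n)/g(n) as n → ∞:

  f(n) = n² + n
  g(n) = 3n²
1/3

Since n² + n and 3n² have the same growth rate (O(n²)),
the ratio converges to a constant: 1/3.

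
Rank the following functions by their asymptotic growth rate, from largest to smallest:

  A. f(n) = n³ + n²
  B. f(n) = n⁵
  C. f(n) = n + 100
B > A > C

Comparing growth rates:
B = n⁵ is O(n⁵)
A = n³ + n² is O(n³)
C = n + 100 is O(n)

Therefore, the order from fastest to slowest is: B > A > C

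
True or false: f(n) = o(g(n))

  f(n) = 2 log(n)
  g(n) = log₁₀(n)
False

f(n) = 2 log(n) is O(log n), and g(n) = log₁₀(n) is O(log n).
Since they have the same growth rate, f(n) = o(g(n)) is false.
(f = o(g) requires f to grow strictly slower, not equal.)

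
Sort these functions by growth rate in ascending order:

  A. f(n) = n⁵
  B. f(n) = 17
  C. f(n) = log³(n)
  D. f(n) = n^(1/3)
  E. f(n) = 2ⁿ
B < C < D < A < E

Comparing growth rates:
B = 17 is O(1)
C = log³(n) is O(log³ n)
D = n^(1/3) is O(n^(1/3))
A = n⁵ is O(n⁵)
E = 2ⁿ is O(2ⁿ)

Therefore, the order from slowest to fastest is: B < C < D < A < E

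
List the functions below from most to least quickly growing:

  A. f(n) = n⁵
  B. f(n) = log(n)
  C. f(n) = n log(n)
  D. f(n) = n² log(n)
A > D > C > B

Comparing growth rates:
A = n⁵ is O(n⁵)
D = n² log(n) is O(n² log n)
C = n log(n) is O(n log n)
B = log(n) is O(log n)

Therefore, the order from fastest to slowest is: A > D > C > B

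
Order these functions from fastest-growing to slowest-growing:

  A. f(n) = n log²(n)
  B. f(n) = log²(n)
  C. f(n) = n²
C > A > B

Comparing growth rates:
C = n² is O(n²)
A = n log²(n) is O(n log² n)
B = log²(n) is O(log² n)

Therefore, the order from fastest to slowest is: C > A > B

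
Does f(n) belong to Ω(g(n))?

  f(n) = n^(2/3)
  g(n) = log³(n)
True

f(n) = n^(2/3) is O(n^(2/3)), and g(n) = log³(n) is O(log³ n).
Since O(n^(2/3)) grows at least as fast as O(log³ n), f(n) = Ω(g(n)) is true.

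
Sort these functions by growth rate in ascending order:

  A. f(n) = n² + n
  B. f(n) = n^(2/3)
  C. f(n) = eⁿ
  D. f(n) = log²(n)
D < B < A < C

Comparing growth rates:
D = log²(n) is O(log² n)
B = n^(2/3) is O(n^(2/3))
A = n² + n is O(n²)
C = eⁿ is O(eⁿ)

Therefore, the order from slowest to fastest is: D < B < A < C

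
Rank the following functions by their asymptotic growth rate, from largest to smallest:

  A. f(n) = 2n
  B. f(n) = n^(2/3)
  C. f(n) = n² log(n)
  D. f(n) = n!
D > C > A > B

Comparing growth rates:
D = n! is O(n!)
C = n² log(n) is O(n² log n)
A = 2n is O(n)
B = n^(2/3) is O(n^(2/3))

Therefore, the order from fastest to slowest is: D > C > A > B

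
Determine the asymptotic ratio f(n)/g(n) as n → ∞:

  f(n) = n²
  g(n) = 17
∞

Since n² (O(n²)) grows faster than 17 (O(1)),
the ratio f(n)/g(n) → ∞ as n → ∞.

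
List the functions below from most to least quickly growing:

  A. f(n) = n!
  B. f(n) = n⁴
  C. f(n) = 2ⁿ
A > C > B

Comparing growth rates:
A = n! is O(n!)
C = 2ⁿ is O(2ⁿ)
B = n⁴ is O(n⁴)

Therefore, the order from fastest to slowest is: A > C > B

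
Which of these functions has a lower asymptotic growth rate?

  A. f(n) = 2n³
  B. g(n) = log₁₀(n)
B

f(n) = 2n³ is O(n³), while g(n) = log₁₀(n) is O(log n).
Since O(log n) grows slower than O(n³), g(n) is dominated.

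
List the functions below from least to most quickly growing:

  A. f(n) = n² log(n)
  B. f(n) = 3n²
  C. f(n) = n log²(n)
C < B < A

Comparing growth rates:
C = n log²(n) is O(n log² n)
B = 3n² is O(n²)
A = n² log(n) is O(n² log n)

Therefore, the order from slowest to fastest is: C < B < A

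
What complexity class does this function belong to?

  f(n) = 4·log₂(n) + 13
O(log n)

The dominant term in 4·log₂(n) + 13 is 4·log₂(n), which is Θ(log n).
Lower-order terms (13) are asymptotically negligible.
Constants are absorbed, so the tightest bound is O(log n).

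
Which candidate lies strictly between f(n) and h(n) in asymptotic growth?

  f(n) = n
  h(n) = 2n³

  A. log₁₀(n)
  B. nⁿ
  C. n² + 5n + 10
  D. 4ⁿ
C

We need g(n) with n = o(g(n)) and g(n) = o(2n³), i.e. O(n) ≺ g ≺ O(n³).
Check each option:
  A. log₁₀(n) — O(log n) does not grow strictly faster than f(n)
  B. nⁿ — O(nⁿ) does not grow strictly slower than h(n)
  C. n² + 5n + 10 — O(n²) is strictly between O(n) and O(n³) ✓
  D. 4ⁿ — O(4ⁿ) does not grow strictly slower than h(n)

Only option C (n² + 5n + 10) lies strictly between.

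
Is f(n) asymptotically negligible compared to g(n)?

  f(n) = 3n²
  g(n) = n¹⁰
True

f(n) = 3n² is O(n²), and g(n) = n¹⁰ is O(n¹⁰).
Since O(n²) grows strictly slower than O(n¹⁰), f(n) = o(g(n)) is true.
This means lim(n→∞) f(n)/g(n) = 0.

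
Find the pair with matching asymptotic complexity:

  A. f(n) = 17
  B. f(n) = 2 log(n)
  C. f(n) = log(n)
B and C

Examining each function:
  A. 17 is O(1)
  B. 2 log(n) is O(log n)
  C. log(n) is O(log n)

Functions B and C both have the same complexity class.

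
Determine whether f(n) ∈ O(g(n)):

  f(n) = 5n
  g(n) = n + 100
True

f(n) = 5n and g(n) = n + 100 are both O(n).
Big-O permits equal growth rates (f ≤ c·g for some c), so f(n) = O(g(n)) is true.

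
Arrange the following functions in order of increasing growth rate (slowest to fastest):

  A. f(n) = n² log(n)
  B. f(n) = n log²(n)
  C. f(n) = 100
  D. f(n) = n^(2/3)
C < D < B < A

Comparing growth rates:
C = 100 is O(1)
D = n^(2/3) is O(n^(2/3))
B = n log²(n) is O(n log² n)
A = n² log(n) is O(n² log n)

Therefore, the order from slowest to fastest is: C < D < B < A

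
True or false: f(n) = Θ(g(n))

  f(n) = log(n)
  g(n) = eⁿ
False

f(n) = log(n) is O(log n), and g(n) = eⁿ is O(eⁿ).
Since they have different growth rates, f(n) = Θ(g(n)) is false.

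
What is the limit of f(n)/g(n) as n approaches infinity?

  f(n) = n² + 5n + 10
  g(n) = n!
0

Since n² + 5n + 10 (O(n²)) grows slower than n! (O(n!)),
the ratio f(n)/g(n) → 0 as n → ∞.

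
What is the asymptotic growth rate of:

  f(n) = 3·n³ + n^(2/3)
Θ(n³)

Order the terms by growth rate: n^(2/3) ≺ 3·n³.
The fastest-growing term 3·n³ dominates as n → ∞; dropping its constant factor gives Θ(n³).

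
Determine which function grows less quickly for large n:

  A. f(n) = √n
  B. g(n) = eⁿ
A

f(n) = √n is O(√n), while g(n) = eⁿ is O(eⁿ).
Since O(√n) grows slower than O(eⁿ), f(n) is dominated.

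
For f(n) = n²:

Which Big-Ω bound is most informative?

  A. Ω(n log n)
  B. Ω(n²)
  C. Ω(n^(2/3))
B

f(n) = n² is Ω(n²).
All listed options are valid Big-Ω bounds (lower bounds),
but Ω(n²) is the tightest (largest valid bound).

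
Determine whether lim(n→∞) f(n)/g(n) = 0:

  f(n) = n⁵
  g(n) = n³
False

f(n) = n⁵ is O(n⁵), and g(n) = n³ is O(n³).
Since O(n⁵) grows faster than or equal to O(n³), f(n) = o(g(n)) is false.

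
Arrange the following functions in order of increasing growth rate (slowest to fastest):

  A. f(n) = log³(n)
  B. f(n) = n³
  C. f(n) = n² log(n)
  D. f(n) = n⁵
A < C < B < D

Comparing growth rates:
A = log³(n) is O(log³ n)
C = n² log(n) is O(n² log n)
B = n³ is O(n³)
D = n⁵ is O(n⁵)

Therefore, the order from slowest to fastest is: A < C < B < D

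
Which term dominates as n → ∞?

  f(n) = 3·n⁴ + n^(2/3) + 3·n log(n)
3·n⁴

Looking at each term:
  - 3·n⁴ is O(n⁴)
  - n^(2/3) is O(n^(2/3))
  - 3·n log(n) is O(n log n)

The term 3·n⁴ (O(n⁴)) grows fastest and dominates all others.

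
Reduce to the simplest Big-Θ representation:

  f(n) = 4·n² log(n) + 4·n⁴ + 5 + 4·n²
Θ(n⁴)

Order the terms by growth rate: 5 ≺ 4·n² ≺ 4·n² log(n) ≺ 4·n⁴.
The fastest-growing term 4·n⁴ dominates as n → ∞; dropping its constant factor gives Θ(n⁴).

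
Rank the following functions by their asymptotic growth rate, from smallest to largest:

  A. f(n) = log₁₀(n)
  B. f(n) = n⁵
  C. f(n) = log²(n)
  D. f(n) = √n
A < C < D < B

Comparing growth rates:
A = log₁₀(n) is O(log n)
C = log²(n) is O(log² n)
D = √n is O(√n)
B = n⁵ is O(n⁵)

Therefore, the order from slowest to fastest is: A < C < D < B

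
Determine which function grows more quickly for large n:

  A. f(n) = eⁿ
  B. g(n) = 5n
A

f(n) = eⁿ is O(eⁿ), while g(n) = 5n is O(n).
Since O(eⁿ) grows faster than O(n), f(n) dominates.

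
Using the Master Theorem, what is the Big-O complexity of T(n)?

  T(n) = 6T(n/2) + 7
Θ(n^log₂(6))

Master Theorem: a = 6, b = 2, f(n) = 7.
Compute the critical exponent d = log₂(6) = 2.585.
Compare f(n) = Θ(1) against n^d:
  k = 0 < d = 2.585, so f(n) = O(n^(d-ε)) — Case 1.
  The recursion cost dominates: T(n) = Θ(n^d) = Θ(n^log₂(6)).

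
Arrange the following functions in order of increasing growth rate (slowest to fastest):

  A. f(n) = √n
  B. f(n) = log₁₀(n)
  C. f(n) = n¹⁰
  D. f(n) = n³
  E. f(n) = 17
E < B < A < D < C

Comparing growth rates:
E = 17 is O(1)
B = log₁₀(n) is O(log n)
A = √n is O(√n)
D = n³ is O(n³)
C = n¹⁰ is O(n¹⁰)

Therefore, the order from slowest to fastest is: E < B < A < D < C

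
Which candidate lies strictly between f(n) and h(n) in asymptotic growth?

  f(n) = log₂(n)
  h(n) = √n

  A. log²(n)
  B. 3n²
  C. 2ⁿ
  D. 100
A

We need g(n) with log₂(n) = o(g(n)) and g(n) = o(√n), i.e. O(log n) ≺ g ≺ O(√n).
Check each option:
  A. log²(n) — O(log² n) is strictly between O(log n) and O(√n) ✓
  B. 3n² — O(n²) does not grow strictly slower than h(n)
  C. 2ⁿ — O(2ⁿ) does not grow strictly slower than h(n)
  D. 100 — O(1) does not grow strictly faster than f(n)

Only option A (log²(n)) lies strictly between.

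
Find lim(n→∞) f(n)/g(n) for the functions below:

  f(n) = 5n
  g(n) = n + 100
5

Since 5n and n + 100 have the same growth rate (O(n)),
the ratio converges to a constant: 5.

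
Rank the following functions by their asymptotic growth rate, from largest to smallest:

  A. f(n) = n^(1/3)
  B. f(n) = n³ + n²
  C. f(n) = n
B > C > A

Comparing growth rates:
B = n³ + n² is O(n³)
C = n is O(n)
A = n^(1/3) is O(n^(1/3))

Therefore, the order from fastest to slowest is: B > C > A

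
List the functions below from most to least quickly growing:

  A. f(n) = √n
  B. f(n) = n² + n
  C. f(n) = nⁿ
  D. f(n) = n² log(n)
C > D > B > A

Comparing growth rates:
C = nⁿ is O(nⁿ)
D = n² log(n) is O(n² log n)
B = n² + n is O(n²)
A = √n is O(√n)

Therefore, the order from fastest to slowest is: C > D > B > A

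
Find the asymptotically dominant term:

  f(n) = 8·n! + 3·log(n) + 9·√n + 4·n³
8·n!

Looking at each term:
  - 8·n! is O(n!)
  - 3·log(n) is O(log n)
  - 9·√n is O(√n)
  - 4·n³ is O(n³)

The term 8·n! (O(n!)) grows fastest and dominates all others.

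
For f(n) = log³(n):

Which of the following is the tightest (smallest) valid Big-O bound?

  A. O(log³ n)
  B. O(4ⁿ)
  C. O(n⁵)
A

f(n) = log³(n) is O(log³ n).
All listed options are valid Big-O bounds (upper bounds),
but O(log³ n) is the tightest (smallest valid bound).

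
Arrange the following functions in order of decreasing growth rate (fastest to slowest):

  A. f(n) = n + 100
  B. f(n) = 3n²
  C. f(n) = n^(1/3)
B > A > C

Comparing growth rates:
B = 3n² is O(n²)
A = n + 100 is O(n)
C = n^(1/3) is O(n^(1/3))

Therefore, the order from fastest to slowest is: B > A > C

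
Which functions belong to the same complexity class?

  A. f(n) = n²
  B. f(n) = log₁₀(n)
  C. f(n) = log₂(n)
B and C

Examining each function:
  A. n² is O(n²)
  B. log₁₀(n) is O(log n)
  C. log₂(n) is O(log n)

Functions B and C both have the same complexity class.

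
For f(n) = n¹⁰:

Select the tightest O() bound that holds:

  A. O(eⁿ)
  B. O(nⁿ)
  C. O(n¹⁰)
C

f(n) = n¹⁰ is O(n¹⁰).
All listed options are valid Big-O bounds (upper bounds),
but O(n¹⁰) is the tightest (smallest valid bound).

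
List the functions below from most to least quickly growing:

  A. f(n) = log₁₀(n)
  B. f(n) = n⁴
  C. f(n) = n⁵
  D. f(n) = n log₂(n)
C > B > D > A

Comparing growth rates:
C = n⁵ is O(n⁵)
B = n⁴ is O(n⁴)
D = n log₂(n) is O(n log n)
A = log₁₀(n) is O(log n)

Therefore, the order from fastest to slowest is: C > B > D > A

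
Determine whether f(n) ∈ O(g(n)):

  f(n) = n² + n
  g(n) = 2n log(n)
False

f(n) = n² + n is O(n²), and g(n) = 2n log(n) is O(n log n).
Since O(n²) grows faster than O(n log n), f(n) = O(g(n)) is false.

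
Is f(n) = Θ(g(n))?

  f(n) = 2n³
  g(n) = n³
True

f(n) = 2n³ and g(n) = n³ are both O(n³).
Since they have the same asymptotic growth rate, f(n) = Θ(g(n)) is true.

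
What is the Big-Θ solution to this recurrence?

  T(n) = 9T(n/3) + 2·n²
Θ(n² log n)

Master Theorem: a = 9, b = 3, f(n) = 2·n².
Compute the critical exponent d = log₃(9) = 2.
Compare f(n) = Θ(n²) against n^d:
  k = 2 = d, so f(n) = Θ(n^d) — Case 2.
  Work is balanced across levels: T(n) = Θ(n^d log n) = Θ(n² log n).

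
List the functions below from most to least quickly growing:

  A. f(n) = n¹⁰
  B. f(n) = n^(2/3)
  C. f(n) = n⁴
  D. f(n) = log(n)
A > C > B > D

Comparing growth rates:
A = n¹⁰ is O(n¹⁰)
C = n⁴ is O(n⁴)
B = n^(2/3) is O(n^(2/3))
D = log(n) is O(log n)

Therefore, the order from fastest to slowest is: A > C > B > D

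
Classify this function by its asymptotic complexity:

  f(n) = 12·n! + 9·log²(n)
O(n!)

The dominant term in 12·n! + 9·log²(n) is 12·n!, which is Θ(n!).
Lower-order terms (9·log²(n)) are asymptotically negligible.
Constants are absorbed, so the tightest bound is O(n!).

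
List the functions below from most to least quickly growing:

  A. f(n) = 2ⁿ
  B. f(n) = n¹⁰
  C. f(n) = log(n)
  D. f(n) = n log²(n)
A > B > D > C

Comparing growth rates:
A = 2ⁿ is O(2ⁿ)
B = n¹⁰ is O(n¹⁰)
D = n log²(n) is O(n log² n)
C = log(n) is O(log n)

Therefore, the order from fastest to slowest is: A > B > D > C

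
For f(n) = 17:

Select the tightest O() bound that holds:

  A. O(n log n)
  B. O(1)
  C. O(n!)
B

f(n) = 17 is O(1).
All listed options are valid Big-O bounds (upper bounds),
but O(1) is the tightest (smallest valid bound).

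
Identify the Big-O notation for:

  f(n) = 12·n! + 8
O(n!)

The dominant term in 12·n! + 8 is 12·n!, which is Θ(n!).
Lower-order terms (8) are asymptotically negligible.
Constants are absorbed, so the tightest bound is O(n!).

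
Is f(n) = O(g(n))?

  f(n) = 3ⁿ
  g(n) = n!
True

f(n) = 3ⁿ is O(3ⁿ), and g(n) = n! is O(n!).
Since O(3ⁿ) ⊆ O(n!) (f grows no faster than g), f(n) = O(g(n)) is true.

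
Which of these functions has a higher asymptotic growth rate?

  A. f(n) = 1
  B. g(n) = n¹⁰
B

f(n) = 1 is O(1), while g(n) = n¹⁰ is O(n¹⁰).
Since O(n¹⁰) grows faster than O(1), g(n) dominates.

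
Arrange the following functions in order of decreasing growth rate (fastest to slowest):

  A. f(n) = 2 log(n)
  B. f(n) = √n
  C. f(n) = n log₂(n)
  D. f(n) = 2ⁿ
D > C > B > A

Comparing growth rates:
D = 2ⁿ is O(2ⁿ)
C = n log₂(n) is O(n log n)
B = √n is O(√n)
A = 2 log(n) is O(log n)

Therefore, the order from fastest to slowest is: D > C > B > A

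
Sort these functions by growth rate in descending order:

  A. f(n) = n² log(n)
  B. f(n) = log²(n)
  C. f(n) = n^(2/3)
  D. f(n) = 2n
A > D > C > B

Comparing growth rates:
A = n² log(n) is O(n² log n)
D = 2n is O(n)
C = n^(2/3) is O(n^(2/3))
B = log²(n) is O(log² n)

Therefore, the order from fastest to slowest is: A > D > C > B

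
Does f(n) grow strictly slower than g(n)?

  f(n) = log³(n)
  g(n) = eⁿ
True

f(n) = log³(n) is O(log³ n), and g(n) = eⁿ is O(eⁿ).
Since O(log³ n) grows strictly slower than O(eⁿ), f(n) = o(g(n)) is true.
This means lim(n→∞) f(n)/g(n) = 0.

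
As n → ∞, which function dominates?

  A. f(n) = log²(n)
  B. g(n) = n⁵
B

f(n) = log²(n) is O(log² n), while g(n) = n⁵ is O(n⁵).
Since O(n⁵) grows faster than O(log² n), g(n) dominates.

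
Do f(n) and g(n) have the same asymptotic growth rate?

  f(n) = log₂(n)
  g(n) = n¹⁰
False

f(n) = log₂(n) is O(log n), and g(n) = n¹⁰ is O(n¹⁰).
Since they have different growth rates, f(n) = Θ(g(n)) is false.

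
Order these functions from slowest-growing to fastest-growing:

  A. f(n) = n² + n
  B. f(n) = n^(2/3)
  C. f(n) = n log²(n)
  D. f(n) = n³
B < C < A < D

Comparing growth rates:
B = n^(2/3) is O(n^(2/3))
C = n log²(n) is O(n log² n)
A = n² + n is O(n²)
D = n³ is O(n³)

Therefore, the order from slowest to fastest is: B < C < A < D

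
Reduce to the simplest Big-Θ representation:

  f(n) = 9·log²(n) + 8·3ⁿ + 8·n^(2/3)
Θ(3ⁿ)

Order the terms by growth rate: 9·log²(n) ≺ 8·n^(2/3) ≺ 8·3ⁿ.
The fastest-growing term 8·3ⁿ dominates as n → ∞; dropping its constant factor gives Θ(3ⁿ).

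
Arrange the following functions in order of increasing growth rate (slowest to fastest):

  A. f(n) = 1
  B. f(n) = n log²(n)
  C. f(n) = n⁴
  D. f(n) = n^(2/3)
A < D < B < C

Comparing growth rates:
A = 1 is O(1)
D = n^(2/3) is O(n^(2/3))
B = n log²(n) is O(n log² n)
C = n⁴ is O(n⁴)

Therefore, the order from slowest to fastest is: A < D < B < C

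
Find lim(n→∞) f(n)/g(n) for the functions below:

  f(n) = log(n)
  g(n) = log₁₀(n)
log(10)

Since log(n) and log₁₀(n) have the same growth rate (O(log n)),
the ratio converges to a constant: log(10).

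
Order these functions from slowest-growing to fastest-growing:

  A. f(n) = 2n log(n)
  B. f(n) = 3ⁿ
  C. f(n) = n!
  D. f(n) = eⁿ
A < D < B < C

Comparing growth rates:
A = 2n log(n) is O(n log n)
D = eⁿ is O(eⁿ)
B = 3ⁿ is O(3ⁿ)
C = n! is O(n!)

Therefore, the order from slowest to fastest is: A < D < B < C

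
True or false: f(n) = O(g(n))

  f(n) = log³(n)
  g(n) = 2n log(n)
True

f(n) = log³(n) is O(log³ n), and g(n) = 2n log(n) is O(n log n).
Since O(log³ n) ⊆ O(n log n) (f grows no faster than g), f(n) = O(g(n)) is true.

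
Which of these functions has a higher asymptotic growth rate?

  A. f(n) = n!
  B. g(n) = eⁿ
A

f(n) = n! is O(n!), while g(n) = eⁿ is O(eⁿ).
Since O(n!) grows faster than O(eⁿ), f(n) dominates.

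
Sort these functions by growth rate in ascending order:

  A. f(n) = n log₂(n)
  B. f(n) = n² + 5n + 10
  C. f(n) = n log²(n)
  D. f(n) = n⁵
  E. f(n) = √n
E < A < C < B < D

Comparing growth rates:
E = √n is O(√n)
A = n log₂(n) is O(n log n)
C = n log²(n) is O(n log² n)
B = n² + 5n + 10 is O(n²)
D = n⁵ is O(n⁵)

Therefore, the order from slowest to fastest is: E < A < C < B < D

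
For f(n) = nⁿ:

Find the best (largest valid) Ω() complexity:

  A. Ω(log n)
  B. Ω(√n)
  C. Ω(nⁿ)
C

f(n) = nⁿ is Ω(nⁿ).
All listed options are valid Big-Ω bounds (lower bounds),
but Ω(nⁿ) is the tightest (largest valid bound).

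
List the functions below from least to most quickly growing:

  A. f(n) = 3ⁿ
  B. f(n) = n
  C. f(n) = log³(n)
C < B < A

Comparing growth rates:
C = log³(n) is O(log³ n)
B = n is O(n)
A = 3ⁿ is O(3ⁿ)

Therefore, the order from slowest to fastest is: C < B < A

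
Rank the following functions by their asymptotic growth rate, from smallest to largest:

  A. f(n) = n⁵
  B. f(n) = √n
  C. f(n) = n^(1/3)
C < B < A

Comparing growth rates:
C = n^(1/3) is O(n^(1/3))
B = √n is O(√n)
A = n⁵ is O(n⁵)

Therefore, the order from slowest to fastest is: C < B < A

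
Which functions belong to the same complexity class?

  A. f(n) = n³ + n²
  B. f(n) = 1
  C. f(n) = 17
B and C

Examining each function:
  A. n³ + n² is O(n³)
  B. 1 is O(1)
  C. 17 is O(1)

Functions B and C both have the same complexity class.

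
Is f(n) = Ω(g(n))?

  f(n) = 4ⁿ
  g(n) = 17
True

f(n) = 4ⁿ is O(4ⁿ), and g(n) = 17 is O(1).
Since O(4ⁿ) grows at least as fast as O(1), f(n) = Ω(g(n)) is true.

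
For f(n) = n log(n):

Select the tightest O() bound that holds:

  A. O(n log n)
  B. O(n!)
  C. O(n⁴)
A

f(n) = n log(n) is O(n log n).
All listed options are valid Big-O bounds (upper bounds),
but O(n log n) is the tightest (smallest valid bound).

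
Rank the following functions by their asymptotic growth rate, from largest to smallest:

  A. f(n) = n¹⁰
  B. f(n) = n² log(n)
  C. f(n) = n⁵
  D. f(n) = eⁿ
D > A > C > B

Comparing growth rates:
D = eⁿ is O(eⁿ)
A = n¹⁰ is O(n¹⁰)
C = n⁵ is O(n⁵)
B = n² log(n) is O(n² log n)

Therefore, the order from fastest to slowest is: D > A > C > B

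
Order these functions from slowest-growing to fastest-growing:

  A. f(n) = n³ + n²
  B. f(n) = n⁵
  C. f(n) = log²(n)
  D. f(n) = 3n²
C < D < A < B

Comparing growth rates:
C = log²(n) is O(log² n)
D = 3n² is O(n²)
A = n³ + n² is O(n³)
B = n⁵ is O(n⁵)

Therefore, the order from slowest to fastest is: C < D < A < B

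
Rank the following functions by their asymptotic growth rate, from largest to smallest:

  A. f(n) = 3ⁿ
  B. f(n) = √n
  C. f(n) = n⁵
A > C > B

Comparing growth rates:
A = 3ⁿ is O(3ⁿ)
C = n⁵ is O(n⁵)
B = √n is O(√n)

Therefore, the order from fastest to slowest is: A > C > B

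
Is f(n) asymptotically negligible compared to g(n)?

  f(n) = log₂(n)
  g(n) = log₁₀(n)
False

f(n) = log₂(n) is O(log n), and g(n) = log₁₀(n) is O(log n).
Since they have the same growth rate, f(n) = o(g(n)) is false.
(f = o(g) requires f to grow strictly slower, not equal.)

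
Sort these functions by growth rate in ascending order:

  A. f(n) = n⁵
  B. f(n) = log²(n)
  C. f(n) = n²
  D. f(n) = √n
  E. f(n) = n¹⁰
B < D < C < A < E

Comparing growth rates:
B = log²(n) is O(log² n)
D = √n is O(√n)
C = n² is O(n²)
A = n⁵ is O(n⁵)
E = n¹⁰ is O(n¹⁰)

Therefore, the order from slowest to fastest is: B < D < C < A < E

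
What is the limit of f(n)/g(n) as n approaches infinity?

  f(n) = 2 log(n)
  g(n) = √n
0

Since 2 log(n) (O(log n)) grows slower than √n (O(√n)),
the ratio f(n)/g(n) → 0 as n → ∞.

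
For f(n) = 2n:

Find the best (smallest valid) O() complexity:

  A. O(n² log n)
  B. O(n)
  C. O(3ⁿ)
B

f(n) = 2n is O(n).
All listed options are valid Big-O bounds (upper bounds),
but O(n) is the tightest (smallest valid bound).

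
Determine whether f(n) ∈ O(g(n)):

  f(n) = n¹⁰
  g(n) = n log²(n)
False

f(n) = n¹⁰ is O(n¹⁰), and g(n) = n log²(n) is O(n log² n).
Since O(n¹⁰) grows faster than O(n log² n), f(n) = O(g(n)) is false.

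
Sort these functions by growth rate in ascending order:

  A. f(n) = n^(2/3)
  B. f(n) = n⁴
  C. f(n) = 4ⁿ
A < B < C

Comparing growth rates:
A = n^(2/3) is O(n^(2/3))
B = n⁴ is O(n⁴)
C = 4ⁿ is O(4ⁿ)

Therefore, the order from slowest to fastest is: A < B < C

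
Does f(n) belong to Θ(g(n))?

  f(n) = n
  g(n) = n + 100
True

f(n) = n and g(n) = n + 100 are both O(n).
Since they have the same asymptotic growth rate, f(n) = Θ(g(n)) is true.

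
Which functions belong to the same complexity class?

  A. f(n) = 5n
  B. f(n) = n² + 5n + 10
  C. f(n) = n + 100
A and C

Examining each function:
  A. 5n is O(n)
  B. n² + 5n + 10 is O(n²)
  C. n + 100 is O(n)

Functions A and C both have the same complexity class.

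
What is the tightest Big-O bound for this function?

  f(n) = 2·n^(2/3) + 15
O(n^(2/3))

The dominant term in 2·n^(2/3) + 15 is 2·n^(2/3), which is Θ(n^(2/3)).
Lower-order terms (15) are asymptotically negligible.
Constants are absorbed, so the tightest bound is O(n^(2/3)).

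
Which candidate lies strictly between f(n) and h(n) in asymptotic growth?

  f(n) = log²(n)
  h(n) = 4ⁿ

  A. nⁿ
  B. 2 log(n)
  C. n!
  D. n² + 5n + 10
D

We need g(n) with log²(n) = o(g(n)) and g(n) = o(4ⁿ), i.e. O(log² n) ≺ g ≺ O(4ⁿ).
Check each option:
  A. nⁿ — O(nⁿ) does not grow strictly slower than h(n)
  B. 2 log(n) — O(log n) does not grow strictly faster than f(n)
  C. n! — O(n!) does not grow strictly slower than h(n)
  D. n² + 5n + 10 — O(n²) is strictly between O(log² n) and O(4ⁿ) ✓

Only option D (n² + 5n + 10) lies strictly between.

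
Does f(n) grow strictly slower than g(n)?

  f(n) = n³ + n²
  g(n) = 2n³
False

f(n) = n³ + n² is O(n³), and g(n) = 2n³ is O(n³).
Since they have the same growth rate, f(n) = o(g(n)) is false.
(f = o(g) requires f to grow strictly slower, not equal.)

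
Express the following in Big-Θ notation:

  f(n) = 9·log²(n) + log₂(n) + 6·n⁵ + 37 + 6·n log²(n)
Θ(n⁵)

Order the terms by growth rate: 37 ≺ log₂(n) ≺ 9·log²(n) ≺ 6·n log²(n) ≺ 6·n⁵.
The fastest-growing term 6·n⁵ dominates as n → ∞; dropping its constant factor gives Θ(n⁵).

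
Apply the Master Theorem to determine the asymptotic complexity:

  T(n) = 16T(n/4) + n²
Θ(n² log n)

Master Theorem: a = 16, b = 4, f(n) = n².
Compute the critical exponent d = log₄(16) = 2.
Compare f(n) = Θ(n²) against n^d:
  k = 2 = d, so f(n) = Θ(n^d) — Case 2.
  Work is balanced across levels: T(n) = Θ(n^d log n) = Θ(n² log n).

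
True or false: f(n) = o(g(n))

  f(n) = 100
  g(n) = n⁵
True

f(n) = 100 is O(1), and g(n) = n⁵ is O(n⁵).
Since O(1) grows strictly slower than O(n⁵), f(n) = o(g(n)) is true.
This means lim(n→∞) f(n)/g(n) = 0.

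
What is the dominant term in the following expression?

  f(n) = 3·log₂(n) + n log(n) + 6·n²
6·n²

Looking at each term:
  - 3·log₂(n) is O(log n)
  - n log(n) is O(n log n)
  - 6·n² is O(n²)

The term 6·n² (O(n²)) grows fastest and dominates all others.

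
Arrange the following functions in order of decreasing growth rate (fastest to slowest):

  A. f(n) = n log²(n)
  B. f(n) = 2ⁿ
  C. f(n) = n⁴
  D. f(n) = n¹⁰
B > D > C > A

Comparing growth rates:
B = 2ⁿ is O(2ⁿ)
D = n¹⁰ is O(n¹⁰)
C = n⁴ is O(n⁴)
A = n log²(n) is O(n log² n)

Therefore, the order from fastest to slowest is: B > D > C > A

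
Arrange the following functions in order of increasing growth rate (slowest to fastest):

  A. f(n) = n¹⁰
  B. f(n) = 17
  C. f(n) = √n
B < C < A

Comparing growth rates:
B = 17 is O(1)
C = √n is O(√n)
A = n¹⁰ is O(n¹⁰)

Therefore, the order from slowest to fastest is: B < C < A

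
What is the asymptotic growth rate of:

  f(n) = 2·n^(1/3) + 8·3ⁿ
Θ(3ⁿ)

Order the terms by growth rate: 2·n^(1/3) ≺ 8·3ⁿ.
The fastest-growing term 8·3ⁿ dominates as n → ∞; dropping its constant factor gives Θ(3ⁿ).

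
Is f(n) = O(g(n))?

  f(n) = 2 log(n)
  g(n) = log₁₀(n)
True

f(n) = 2 log(n) and g(n) = log₁₀(n) are both O(log n).
Big-O permits equal growth rates (f ≤ c·g for some c), so f(n) = O(g(n)) is true.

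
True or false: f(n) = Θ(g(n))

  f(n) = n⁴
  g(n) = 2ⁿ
False

f(n) = n⁴ is O(n⁴), and g(n) = 2ⁿ is O(2ⁿ).
Since they have different growth rates, f(n) = Θ(g(n)) is false.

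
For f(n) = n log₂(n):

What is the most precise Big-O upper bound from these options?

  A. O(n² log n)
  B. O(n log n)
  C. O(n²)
B

f(n) = n log₂(n) is O(n log n).
All listed options are valid Big-O bounds (upper bounds),
but O(n log n) is the tightest (smallest valid bound).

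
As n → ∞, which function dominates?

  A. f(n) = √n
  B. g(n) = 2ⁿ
B

f(n) = √n is O(√n), while g(n) = 2ⁿ is O(2ⁿ).
Since O(2ⁿ) grows faster than O(√n), g(n) dominates.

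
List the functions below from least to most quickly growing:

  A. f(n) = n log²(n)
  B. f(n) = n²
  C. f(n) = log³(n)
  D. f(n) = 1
D < C < A < B

Comparing growth rates:
D = 1 is O(1)
C = log³(n) is O(log³ n)
A = n log²(n) is O(n log² n)
B = n² is O(n²)

Therefore, the order from slowest to fastest is: D < C < A < B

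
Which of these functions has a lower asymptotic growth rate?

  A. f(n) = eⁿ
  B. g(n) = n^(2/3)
B

f(n) = eⁿ is O(eⁿ), while g(n) = n^(2/3) is O(n^(2/3)).
Since O(n^(2/3)) grows slower than O(eⁿ), g(n) is dominated.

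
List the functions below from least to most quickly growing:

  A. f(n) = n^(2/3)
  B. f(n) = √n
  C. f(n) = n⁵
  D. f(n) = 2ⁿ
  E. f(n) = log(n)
E < B < A < C < D

Comparing growth rates:
E = log(n) is O(log n)
B = √n is O(√n)
A = n^(2/3) is O(n^(2/3))
C = n⁵ is O(n⁵)
D = 2ⁿ is O(2ⁿ)

Therefore, the order from slowest to fastest is: E < B < A < C < D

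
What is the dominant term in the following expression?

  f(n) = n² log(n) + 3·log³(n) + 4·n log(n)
n² log(n)

Looking at each term:
  - n² log(n) is O(n² log n)
  - 3·log³(n) is O(log³ n)
  - 4·n log(n) is O(n log n)

The term n² log(n) (O(n² log n)) grows fastest and dominates all others.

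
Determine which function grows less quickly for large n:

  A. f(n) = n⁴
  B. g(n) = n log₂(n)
B

f(n) = n⁴ is O(n⁴), while g(n) = n log₂(n) is O(n log n).
Since O(n log n) grows slower than O(n⁴), g(n) is dominated.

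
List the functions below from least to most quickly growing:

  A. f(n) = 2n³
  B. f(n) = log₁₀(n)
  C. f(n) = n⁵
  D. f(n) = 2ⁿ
B < A < C < D

Comparing growth rates:
B = log₁₀(n) is O(log n)
A = 2n³ is O(n³)
C = n⁵ is O(n⁵)
D = 2ⁿ is O(2ⁿ)

Therefore, the order from slowest to fastest is: B < A < C < D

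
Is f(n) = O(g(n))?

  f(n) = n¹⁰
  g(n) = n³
False

f(n) = n¹⁰ is O(n¹⁰), and g(n) = n³ is O(n³).
Since O(n¹⁰) grows faster than O(n³), f(n) = O(g(n)) is false.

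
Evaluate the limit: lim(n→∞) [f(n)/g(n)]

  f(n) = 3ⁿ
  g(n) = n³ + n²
∞

Since 3ⁿ (O(3ⁿ)) grows faster than n³ + n² (O(n³)),
the ratio f(n)/g(n) → ∞ as n → ∞.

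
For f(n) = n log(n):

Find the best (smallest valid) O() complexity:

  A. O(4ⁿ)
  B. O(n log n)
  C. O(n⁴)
B

f(n) = n log(n) is O(n log n).
All listed options are valid Big-O bounds (upper bounds),
but O(n log n) is the tightest (smallest valid bound).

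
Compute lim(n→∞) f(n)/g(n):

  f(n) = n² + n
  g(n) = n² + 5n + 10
1

Since n² + n and n² + 5n + 10 have the same growth rate (O(n²)),
the ratio converges to a constant: 1.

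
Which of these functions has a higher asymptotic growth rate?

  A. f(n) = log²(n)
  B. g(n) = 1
A

f(n) = log²(n) is O(log² n), while g(n) = 1 is O(1).
Since O(log² n) grows faster than O(1), f(n) dominates.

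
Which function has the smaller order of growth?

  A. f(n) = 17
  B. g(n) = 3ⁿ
A

f(n) = 17 is O(1), while g(n) = 3ⁿ is O(3ⁿ).
Since O(1) grows slower than O(3ⁿ), f(n) is dominated.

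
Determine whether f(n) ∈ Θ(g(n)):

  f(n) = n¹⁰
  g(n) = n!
False

f(n) = n¹⁰ is O(n¹⁰), and g(n) = n! is O(n!).
Since they have different growth rates, f(n) = Θ(g(n)) is false.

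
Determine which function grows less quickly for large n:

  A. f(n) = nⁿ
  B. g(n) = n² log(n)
B

f(n) = nⁿ is O(nⁿ), while g(n) = n² log(n) is O(n² log n).
Since O(n² log n) grows slower than O(nⁿ), g(n) is dominated.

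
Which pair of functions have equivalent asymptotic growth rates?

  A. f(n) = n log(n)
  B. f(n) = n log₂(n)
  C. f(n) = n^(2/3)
A and B

Examining each function:
  A. n log(n) is O(n log n)
  B. n log₂(n) is O(n log n)
  C. n^(2/3) is O(n^(2/3))

Functions A and B both have the same complexity class.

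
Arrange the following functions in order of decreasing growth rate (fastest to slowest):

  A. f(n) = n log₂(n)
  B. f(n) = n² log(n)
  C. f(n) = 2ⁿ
C > B > A

Comparing growth rates:
C = 2ⁿ is O(2ⁿ)
B = n² log(n) is O(n² log n)
A = n log₂(n) is O(n log n)

Therefore, the order from fastest to slowest is: C > B > A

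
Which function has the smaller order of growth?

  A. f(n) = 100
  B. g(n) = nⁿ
A

f(n) = 100 is O(1), while g(n) = nⁿ is O(nⁿ).
Since O(1) grows slower than O(nⁿ), f(n) is dominated.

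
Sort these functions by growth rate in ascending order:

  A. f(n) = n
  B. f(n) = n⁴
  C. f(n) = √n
C < A < B

Comparing growth rates:
C = √n is O(√n)
A = n is O(n)
B = n⁴ is O(n⁴)

Therefore, the order from slowest to fastest is: C < A < B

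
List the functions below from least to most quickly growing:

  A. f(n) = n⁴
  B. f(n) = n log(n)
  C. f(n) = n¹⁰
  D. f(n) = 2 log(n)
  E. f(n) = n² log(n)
D < B < E < A < C

Comparing growth rates:
D = 2 log(n) is O(log n)
B = n log(n) is O(n log n)
E = n² log(n) is O(n² log n)
A = n⁴ is O(n⁴)
C = n¹⁰ is O(n¹⁰)

Therefore, the order from slowest to fastest is: D < B < E < A < C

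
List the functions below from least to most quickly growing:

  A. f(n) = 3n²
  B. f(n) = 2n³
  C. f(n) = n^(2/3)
C < A < B

Comparing growth rates:
C = n^(2/3) is O(n^(2/3))
A = 3n² is O(n²)
B = 2n³ is O(n³)

Therefore, the order from slowest to fastest is: C < A < B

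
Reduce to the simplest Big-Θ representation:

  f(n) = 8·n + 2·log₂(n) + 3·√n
Θ(n)

Order the terms by growth rate: 2·log₂(n) ≺ 3·√n ≺ 8·n.
The fastest-growing term 8·n dominates as n → ∞; dropping its constant factor gives Θ(n).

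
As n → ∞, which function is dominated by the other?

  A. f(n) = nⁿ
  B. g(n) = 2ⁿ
B

f(n) = nⁿ is O(nⁿ), while g(n) = 2ⁿ is O(2ⁿ).
Since O(2ⁿ) grows slower than O(nⁿ), g(n) is dominated.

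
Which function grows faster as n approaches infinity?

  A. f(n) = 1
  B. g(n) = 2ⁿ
B

f(n) = 1 is O(1), while g(n) = 2ⁿ is O(2ⁿ).
Since O(2ⁿ) grows faster than O(1), g(n) dominates.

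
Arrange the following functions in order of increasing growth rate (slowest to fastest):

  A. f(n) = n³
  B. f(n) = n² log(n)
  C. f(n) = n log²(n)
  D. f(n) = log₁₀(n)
D < C < B < A

Comparing growth rates:
D = log₁₀(n) is O(log n)
C = n log²(n) is O(n log² n)
B = n² log(n) is O(n² log n)
A = n³ is O(n³)

Therefore, the order from slowest to fastest is: D < C < B < A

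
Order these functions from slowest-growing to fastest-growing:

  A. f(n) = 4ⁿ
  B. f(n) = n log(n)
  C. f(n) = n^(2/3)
C < B < A

Comparing growth rates:
C = n^(2/3) is O(n^(2/3))
B = n log(n) is O(n log n)
A = 4ⁿ is O(4ⁿ)

Therefore, the order from slowest to fastest is: C < B < A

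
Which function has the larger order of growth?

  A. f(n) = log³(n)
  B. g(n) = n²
B

f(n) = log³(n) is O(log³ n), while g(n) = n² is O(n²).
Since O(n²) grows faster than O(log³ n), g(n) dominates.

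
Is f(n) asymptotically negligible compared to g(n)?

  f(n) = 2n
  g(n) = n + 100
False

f(n) = 2n is O(n), and g(n) = n + 100 is O(n).
Since they have the same growth rate, f(n) = o(g(n)) is false.
(f = o(g) requires f to grow strictly slower, not equal.)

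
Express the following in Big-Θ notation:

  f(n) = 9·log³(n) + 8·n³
Θ(n³)

Order the terms by growth rate: 9·log³(n) ≺ 8·n³.
The fastest-growing term 8·n³ dominates as n → ∞; dropping its constant factor gives Θ(n³).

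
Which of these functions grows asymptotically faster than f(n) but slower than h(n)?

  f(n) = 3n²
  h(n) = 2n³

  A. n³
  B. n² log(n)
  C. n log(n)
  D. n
B

We need g(n) with 3n² = o(g(n)) and g(n) = o(2n³), i.e. O(n²) ≺ g ≺ O(n³).
Check each option:
  A. n³ — O(n³) does not grow strictly slower than h(n)
  B. n² log(n) — O(n² log n) is strictly between O(n²) and O(n³) ✓
  C. n log(n) — O(n log n) does not grow strictly faster than f(n)
  D. n — O(n) does not grow strictly faster than f(n)

Only option B (n² log(n)) lies strictly between.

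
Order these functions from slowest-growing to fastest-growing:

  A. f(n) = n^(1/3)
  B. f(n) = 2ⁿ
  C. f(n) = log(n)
C < A < B

Comparing growth rates:
C = log(n) is O(log n)
A = n^(1/3) is O(n^(1/3))
B = 2ⁿ is O(2ⁿ)

Therefore, the order from slowest to fastest is: C < A < B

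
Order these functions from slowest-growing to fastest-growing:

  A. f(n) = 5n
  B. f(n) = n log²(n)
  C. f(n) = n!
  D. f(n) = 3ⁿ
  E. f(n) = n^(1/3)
E < A < B < D < C

Comparing growth rates:
E = n^(1/3) is O(n^(1/3))
A = 5n is O(n)
B = n log²(n) is O(n log² n)
D = 3ⁿ is O(3ⁿ)
C = n! is O(n!)

Therefore, the order from slowest to fastest is: E < A < B < D < C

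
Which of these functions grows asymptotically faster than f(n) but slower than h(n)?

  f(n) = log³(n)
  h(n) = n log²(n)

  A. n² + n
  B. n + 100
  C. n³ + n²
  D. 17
B

We need g(n) with log³(n) = o(g(n)) and g(n) = o(n log²(n)), i.e. O(log³ n) ≺ g ≺ O(n log² n).
Check each option:
  A. n² + n — O(n²) does not grow strictly slower than h(n)
  B. n + 100 — O(n) is strictly between O(log³ n) and O(n log² n) ✓
  C. n³ + n² — O(n³) does not grow strictly slower than h(n)
  D. 17 — O(1) does not grow strictly faster than f(n)

Only option B (n + 100) lies strictly between.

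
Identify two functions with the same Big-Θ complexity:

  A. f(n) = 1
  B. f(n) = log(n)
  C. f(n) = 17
A and C

Examining each function:
  A. 1 is O(1)
  B. log(n) is O(log n)
  C. 17 is O(1)

Functions A and C both have the same complexity class.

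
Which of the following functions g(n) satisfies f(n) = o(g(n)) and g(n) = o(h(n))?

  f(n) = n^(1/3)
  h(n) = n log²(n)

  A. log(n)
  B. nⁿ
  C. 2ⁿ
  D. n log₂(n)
D

We need g(n) with n^(1/3) = o(g(n)) and g(n) = o(n log²(n)), i.e. O(n^(1/3)) ≺ g ≺ O(n log² n).
Check each option:
  A. log(n) — O(log n) does not grow strictly faster than f(n)
  B. nⁿ — O(nⁿ) does not grow strictly slower than h(n)
  C. 2ⁿ — O(2ⁿ) does not grow strictly slower than h(n)
  D. n log₂(n) — O(n log n) is strictly between O(n^(1/3)) and O(n log² n) ✓

Only option D (n log₂(n)) lies strictly between.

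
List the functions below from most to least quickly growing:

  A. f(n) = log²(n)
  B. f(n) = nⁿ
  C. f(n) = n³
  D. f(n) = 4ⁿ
B > D > C > A

Comparing growth rates:
B = nⁿ is O(nⁿ)
D = 4ⁿ is O(4ⁿ)
C = n³ is O(n³)
A = log²(n) is O(log² n)

Therefore, the order from fastest to slowest is: B > D > C > A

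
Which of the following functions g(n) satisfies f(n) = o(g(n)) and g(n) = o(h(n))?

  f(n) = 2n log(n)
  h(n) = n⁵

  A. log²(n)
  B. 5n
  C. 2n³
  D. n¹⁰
C

We need g(n) with 2n log(n) = o(g(n)) and g(n) = o(n⁵), i.e. O(n log n) ≺ g ≺ O(n⁵).
Check each option:
  A. log²(n) — O(log² n) does not grow strictly faster than f(n)
  B. 5n — O(n) does not grow strictly faster than f(n)
  C. 2n³ — O(n³) is strictly between O(n log n) and O(n⁵) ✓
  D. n¹⁰ — O(n¹⁰) does not grow strictly slower than h(n)

Only option C (2n³) lies strictly between.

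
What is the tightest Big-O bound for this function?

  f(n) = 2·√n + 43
O(√n)

The dominant term in 2·√n + 43 is 2·√n, which is Θ(√n).
Lower-order terms (43) are asymptotically negligible.
Constants are absorbed, so the tightest bound is O(√n).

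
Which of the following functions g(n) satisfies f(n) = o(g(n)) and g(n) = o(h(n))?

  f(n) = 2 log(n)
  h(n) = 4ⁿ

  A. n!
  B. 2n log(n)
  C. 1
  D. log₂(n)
B

We need g(n) with 2 log(n) = o(g(n)) and g(n) = o(4ⁿ), i.e. O(log n) ≺ g ≺ O(4ⁿ).
Check each option:
  A. n! — O(n!) does not grow strictly slower than h(n)
  B. 2n log(n) — O(n log n) is strictly between O(log n) and O(4ⁿ) ✓
  C. 1 — O(1) does not grow strictly faster than f(n)
  D. log₂(n) — O(log n) does not grow strictly faster than f(n)

Only option B (2n log(n)) lies strictly between.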